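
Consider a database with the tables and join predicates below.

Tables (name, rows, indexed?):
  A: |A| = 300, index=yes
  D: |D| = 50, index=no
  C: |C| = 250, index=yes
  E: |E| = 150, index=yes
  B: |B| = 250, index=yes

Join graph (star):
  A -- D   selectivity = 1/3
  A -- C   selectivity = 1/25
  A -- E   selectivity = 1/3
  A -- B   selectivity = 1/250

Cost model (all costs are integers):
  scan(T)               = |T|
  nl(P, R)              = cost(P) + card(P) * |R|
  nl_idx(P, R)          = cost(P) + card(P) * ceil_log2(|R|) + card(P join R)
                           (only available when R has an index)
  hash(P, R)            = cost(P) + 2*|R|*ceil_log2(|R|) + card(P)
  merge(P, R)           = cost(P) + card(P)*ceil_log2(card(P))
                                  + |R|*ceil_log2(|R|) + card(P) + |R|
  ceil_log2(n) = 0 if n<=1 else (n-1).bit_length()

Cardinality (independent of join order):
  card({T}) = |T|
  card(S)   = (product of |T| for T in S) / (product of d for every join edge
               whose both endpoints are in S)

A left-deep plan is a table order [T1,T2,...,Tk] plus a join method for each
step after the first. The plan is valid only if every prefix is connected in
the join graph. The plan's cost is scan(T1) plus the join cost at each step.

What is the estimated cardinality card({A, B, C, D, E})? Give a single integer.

Tables in S: A(300), B(250), C(250), D(50), E(150)
Edges inside S: A-D(d=3), A-C(d=25), A-E(d=3), A-B(d=250)
numerator = 300 * 250 * 250 * 50 * 150 = 140625000000
denominator = 3 * 25 * 3 * 250 = 56250
card(S) = 140625000000 / 56250 = 2500000

2500000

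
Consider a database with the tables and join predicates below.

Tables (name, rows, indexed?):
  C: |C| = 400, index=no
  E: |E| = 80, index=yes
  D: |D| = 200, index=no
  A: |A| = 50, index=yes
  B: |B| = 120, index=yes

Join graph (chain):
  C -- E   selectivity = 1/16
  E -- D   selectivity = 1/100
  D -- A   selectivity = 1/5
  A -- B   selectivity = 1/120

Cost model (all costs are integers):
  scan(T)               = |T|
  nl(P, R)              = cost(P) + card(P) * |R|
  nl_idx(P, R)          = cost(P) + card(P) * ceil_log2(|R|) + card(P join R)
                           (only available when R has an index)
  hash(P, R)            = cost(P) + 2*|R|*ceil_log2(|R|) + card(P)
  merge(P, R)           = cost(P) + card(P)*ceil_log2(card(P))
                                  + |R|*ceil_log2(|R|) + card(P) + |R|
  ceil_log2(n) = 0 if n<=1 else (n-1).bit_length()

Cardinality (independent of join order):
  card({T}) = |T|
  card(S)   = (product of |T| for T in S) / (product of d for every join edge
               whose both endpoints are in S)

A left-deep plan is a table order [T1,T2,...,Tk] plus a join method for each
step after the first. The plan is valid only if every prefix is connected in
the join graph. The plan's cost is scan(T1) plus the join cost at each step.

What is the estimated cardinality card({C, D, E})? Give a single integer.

4000

Tables in S: C(400), D(200), E(80)
Edges inside S: C-E(d=16), E-D(d=100)
numerator = 400 * 200 * 80 = 6400000
denominator = 16 * 100 = 1600
card(S) = 6400000 / 1600 = 4000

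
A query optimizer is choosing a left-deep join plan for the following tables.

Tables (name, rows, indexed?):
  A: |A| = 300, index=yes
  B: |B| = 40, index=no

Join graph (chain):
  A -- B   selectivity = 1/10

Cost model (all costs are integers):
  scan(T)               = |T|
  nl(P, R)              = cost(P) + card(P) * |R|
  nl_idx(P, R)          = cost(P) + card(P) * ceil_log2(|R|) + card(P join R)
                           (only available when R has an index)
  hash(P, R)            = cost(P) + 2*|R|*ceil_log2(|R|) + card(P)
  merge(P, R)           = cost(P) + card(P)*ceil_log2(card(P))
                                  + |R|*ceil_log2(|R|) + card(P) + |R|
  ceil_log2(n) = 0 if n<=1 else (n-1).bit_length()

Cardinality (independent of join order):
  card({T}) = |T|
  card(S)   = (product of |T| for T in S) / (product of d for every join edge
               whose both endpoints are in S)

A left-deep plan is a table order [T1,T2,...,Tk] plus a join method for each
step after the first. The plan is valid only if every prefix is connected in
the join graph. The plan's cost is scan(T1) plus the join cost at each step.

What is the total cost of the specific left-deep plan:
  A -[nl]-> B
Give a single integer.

step 1: scan A: cost=300, card=300
step 2: join B via nl
    card(P join B) = 300*40/(10) = 1200
    cost = 300 + 300*40 = 12300

12300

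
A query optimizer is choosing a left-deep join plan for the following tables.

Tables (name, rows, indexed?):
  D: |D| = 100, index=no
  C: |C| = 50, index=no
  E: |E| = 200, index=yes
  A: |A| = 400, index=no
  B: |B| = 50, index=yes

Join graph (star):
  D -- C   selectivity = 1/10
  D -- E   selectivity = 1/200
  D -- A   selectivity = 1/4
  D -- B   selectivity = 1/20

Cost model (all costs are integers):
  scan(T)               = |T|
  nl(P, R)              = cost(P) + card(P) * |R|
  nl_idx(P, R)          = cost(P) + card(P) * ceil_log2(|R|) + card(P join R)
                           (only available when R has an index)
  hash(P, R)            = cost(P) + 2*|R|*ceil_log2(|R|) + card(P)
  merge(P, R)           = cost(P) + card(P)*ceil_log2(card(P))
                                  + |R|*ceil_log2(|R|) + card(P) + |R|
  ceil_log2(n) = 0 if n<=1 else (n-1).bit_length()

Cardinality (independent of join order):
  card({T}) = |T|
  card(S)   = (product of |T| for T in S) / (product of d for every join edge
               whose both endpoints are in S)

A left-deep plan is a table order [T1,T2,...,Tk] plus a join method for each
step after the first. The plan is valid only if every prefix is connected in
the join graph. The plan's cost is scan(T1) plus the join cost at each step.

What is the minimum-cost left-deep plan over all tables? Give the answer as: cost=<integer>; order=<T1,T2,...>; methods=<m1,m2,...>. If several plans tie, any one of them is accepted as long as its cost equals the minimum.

cost=11000; order=D,E,B,C,A; methods=nl_idx,hash,hash,hash

Selinger DP (subsets sized 1..n):
  {D}: scan cost=100, card=100
  {C}: scan cost=50, card=50
  {E}: scan cost=200, card=200
  {A}: scan cost=400, card=400
  {B}: scan cost=50, card=50
  {CD}: card=500; try (C,hash)→800, (D,merge)→1200, (C,merge)→1250, (D,hash)→1500, (D,nl)→5050, (C,nl)→5100; best=800 via (C,hash)
  {DE}: card=100; try (E,nl_idx)→1000, (D,hash)→1800, (E,merge)→2700, (D,merge)→2800, (E,hash)→3400, (E,nl)→20100 …(+1); best=1000 via (E,nl_idx)
  {AD}: card=10000; try (D,hash)→2200, (A,merge)→4900, (D,merge)→5200, (A,hash)→7400, (A,nl)→40100, (D,nl)→40400; best=2200 via (D,hash)
  {BD}: card=250; try (B,hash)→800, (B,nl_idx)→950, (D,merge)→1200, (B,merge)→1250, (D,hash)→1500, (D,nl)→5050 …(+1); best=800 via (B,hash)
  {CDE}: card=500; try (C,hash)→1700, (C,merge)→2150, (E,hash)→4500, (E,nl_idx)→5300, (C,nl)→6000, (E,merge)→7600 …(+1); best=1700 via (C,hash)
  {ACD}: card=50000; try (A,hash)→8500, (A,merge)→9800, (C,hash)→12800, (C,merge)→152550, (A,nl)→200800, (C,nl)→502200; best=8500 via (A,hash)
  {BCD}: card=1250; try (C,hash)→1650, (B,hash)→1900, (C,merge)→3400, (B,nl_idx)→5050, (B,merge)→6150, (C,nl)→13300 …(+1); best=1650 via (C,hash)
  {ADE}: card=10000; try (A,merge)→5800, (A,hash)→8300, (E,hash)→15400, (A,nl)→41000, (E,nl_idx)→92200, (E,merge)→154000 …(+1); best=5800 via (A,merge)
  {BDE}: card=250; try (B,hash)→1700, (B,nl_idx)→1850, (B,merge)→2150, (E,nl_idx)→3050, (E,hash)→4250, (E,merge)→4850 …(+2); best=1700 via (B,hash)
  {ABD}: card=25000; try (A,merge)→7050, (A,hash)→8250, (B,hash)→12800, (B,nl_idx)→87200, (A,nl)→100800, (B,merge)→152550 …(+1); best=7050 via (A,merge)
  {ACDE}: card=50000; try (A,hash)→9400, (A,merge)→10700, (C,hash)→16400, (E,hash)→61700, (C,merge)→156150, (A,nl)→201700 …(+4); best=9400 via (A,hash)
  {BCDE}: card=1250; try (C,hash)→2550, (B,hash)→2800, (C,merge)→4300, (B,nl_idx)→5950, (E,hash)→6100, (B,merge)→7050 …(+5); best=2550 via (C,hash)
  {ABCD}: card=125000; try (A,hash)→10100, (A,merge)→20650, (C,hash)→32650, (B,hash)→59100, (C,merge)→407400, (B,nl_idx)→433500 …(+4); best=10100 via (A,hash)
  {ABDE}: card=25000; try (A,merge)→7950, (A,hash)→9150, (B,hash)→16400, (E,hash)→35250, (B,nl_idx)→90800, (A,nl)→101700 …(+5); best=7950 via (A,merge)
  {ABCDE}: card=125000; try (A,hash)→11000, (A,merge)→21550, (C,hash)→33550, (B,hash)→60000, (E,hash)→138300, (C,merge)→408300 …(+8); best=11000 via (A,hash)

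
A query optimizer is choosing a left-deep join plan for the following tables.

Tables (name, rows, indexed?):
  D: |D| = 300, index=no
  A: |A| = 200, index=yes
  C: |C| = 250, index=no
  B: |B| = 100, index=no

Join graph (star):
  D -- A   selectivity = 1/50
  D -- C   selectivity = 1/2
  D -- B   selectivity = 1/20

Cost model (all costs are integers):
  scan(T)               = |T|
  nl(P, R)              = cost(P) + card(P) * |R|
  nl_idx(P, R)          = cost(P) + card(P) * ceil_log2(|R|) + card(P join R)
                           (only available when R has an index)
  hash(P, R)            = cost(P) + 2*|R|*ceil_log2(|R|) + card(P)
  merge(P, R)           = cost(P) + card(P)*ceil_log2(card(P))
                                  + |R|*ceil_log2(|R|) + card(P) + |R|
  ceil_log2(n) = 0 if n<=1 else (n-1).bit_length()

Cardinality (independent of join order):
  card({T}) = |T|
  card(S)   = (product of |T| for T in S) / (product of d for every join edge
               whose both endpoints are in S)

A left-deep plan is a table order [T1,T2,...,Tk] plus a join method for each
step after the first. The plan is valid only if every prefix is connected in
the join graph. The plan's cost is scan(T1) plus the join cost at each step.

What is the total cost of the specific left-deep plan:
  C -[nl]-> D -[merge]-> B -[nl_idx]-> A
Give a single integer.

2963550

step 1: scan C: cost=250, card=250
step 2: join D via nl
    card(P join D) = 250*300/(2) = 37500
    cost = 250 + 250*300 = 75250
step 3: join B via merge
    card(P join B) = 37500*100/(20) = 187500
    cost = 75250 + 37500*16 + 100*7 + 37500 + 100 = 713550
step 4: join A via nl_idx
    card(P join A) = 187500*200/(50) = 750000
    cost = 713550 + 187500*8 + 750000 = 2963550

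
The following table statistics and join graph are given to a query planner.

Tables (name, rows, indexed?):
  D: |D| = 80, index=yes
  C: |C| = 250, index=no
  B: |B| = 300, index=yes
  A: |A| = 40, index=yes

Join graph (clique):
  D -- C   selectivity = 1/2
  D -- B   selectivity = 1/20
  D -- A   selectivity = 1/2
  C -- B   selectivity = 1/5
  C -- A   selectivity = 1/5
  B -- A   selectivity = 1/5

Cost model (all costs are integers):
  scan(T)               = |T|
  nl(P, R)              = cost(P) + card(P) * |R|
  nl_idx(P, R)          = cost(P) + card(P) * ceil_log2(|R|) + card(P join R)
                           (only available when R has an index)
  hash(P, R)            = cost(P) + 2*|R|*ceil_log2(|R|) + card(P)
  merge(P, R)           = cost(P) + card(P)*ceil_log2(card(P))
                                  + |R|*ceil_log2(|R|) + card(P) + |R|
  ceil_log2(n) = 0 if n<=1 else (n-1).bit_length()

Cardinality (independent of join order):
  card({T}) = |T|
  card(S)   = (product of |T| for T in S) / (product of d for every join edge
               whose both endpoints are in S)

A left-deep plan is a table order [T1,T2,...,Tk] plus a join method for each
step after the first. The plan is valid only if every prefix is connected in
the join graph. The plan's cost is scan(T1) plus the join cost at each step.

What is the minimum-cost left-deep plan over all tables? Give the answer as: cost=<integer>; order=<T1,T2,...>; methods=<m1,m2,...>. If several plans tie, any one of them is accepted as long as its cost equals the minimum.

Selinger DP (subsets sized 1..n):
  {D}: scan cost=80, card=80
  {C}: scan cost=250, card=250
  {B}: scan cost=300, card=300
  {A}: scan cost=40, card=40
  {CD}: card=10000; try (D,hash)→1620, (C,merge)→2970, (D,merge)→3140, (C,hash)→4160, (D,nl_idx)→12000, (C,nl)→20080 …(+1); best=1620 via (D,hash)
  {BD}: card=1200; try (D,hash)→1720, (B,nl_idx)→2000, (D,nl_idx)→3600, (B,merge)→3720, (D,merge)→3940, (B,hash)→5560 …(+2); best=1720 via (D,hash)
  {AD}: card=1600; try (A,hash)→640, (D,merge)→960, (A,merge)→1000, (D,hash)→1200, (D,nl_idx)→1920, (A,nl_idx)→2160 …(+2); best=640 via (A,hash)
  {BC}: card=15000; try (C,hash)→4600, (B,merge)→5500, (C,merge)→5550, (B,hash)→5900, (B,nl_idx)→17500, (B,nl)→75250 …(+1); best=4600 via (C,hash)
  {AC}: card=2000; try (A,hash)→980, (C,merge)→2570, (A,merge)→2780, (A,nl_idx)→3750, (C,hash)→4080, (C,nl)→10040 …(+1); best=980 via (A,hash)
  {AB}: card=2400; try (A,hash)→1080, (B,nl_idx)→2800, (B,merge)→3320, (A,merge)→3580, (A,nl_idx)→4500, (B,hash)→5480 …(+2); best=1080 via (A,hash)
  {BCD}: card=30000; try (C,hash)→6920, (B,hash)→17020, (C,merge)→18370, (D,hash)→20720, (B,nl_idx)→121620, (D,nl_idx)→139600 …(+5); best=6920 via (C,hash)
  {ACD}: card=40000; try (D,hash)→4100, (C,hash)→6240, (A,hash)→12100, (C,merge)→22090, (D,merge)→25620, (D,nl_idx)→54980 …(+5); best=4100 via (D,hash)
  {ABD}: card=4800; try (A,hash)→3400, (D,hash)→4600, (B,hash)→7640, (A,nl_idx)→13720, (A,merge)→16400, (B,nl_idx)→19840 …(+6); best=3400 via (A,hash)
  {ABC}: card=24000; try (C,hash)→7480, (B,hash)→8380, (A,hash)→20080, (B,merge)→27980, (C,merge)→34530, (B,nl_idx)→42980 …(+5); best=7480 via (C,hash)
  {ABCD}: card=24000; try (C,hash)→12200, (D,hash)→32600, (A,hash)→37400, (B,hash)→49500, (C,merge)→72850, (D,nl_idx)→199480 …(+9); best=12200 via (C,hash)

cost=12200; order=B,D,A,C; methods=hash,hash,hash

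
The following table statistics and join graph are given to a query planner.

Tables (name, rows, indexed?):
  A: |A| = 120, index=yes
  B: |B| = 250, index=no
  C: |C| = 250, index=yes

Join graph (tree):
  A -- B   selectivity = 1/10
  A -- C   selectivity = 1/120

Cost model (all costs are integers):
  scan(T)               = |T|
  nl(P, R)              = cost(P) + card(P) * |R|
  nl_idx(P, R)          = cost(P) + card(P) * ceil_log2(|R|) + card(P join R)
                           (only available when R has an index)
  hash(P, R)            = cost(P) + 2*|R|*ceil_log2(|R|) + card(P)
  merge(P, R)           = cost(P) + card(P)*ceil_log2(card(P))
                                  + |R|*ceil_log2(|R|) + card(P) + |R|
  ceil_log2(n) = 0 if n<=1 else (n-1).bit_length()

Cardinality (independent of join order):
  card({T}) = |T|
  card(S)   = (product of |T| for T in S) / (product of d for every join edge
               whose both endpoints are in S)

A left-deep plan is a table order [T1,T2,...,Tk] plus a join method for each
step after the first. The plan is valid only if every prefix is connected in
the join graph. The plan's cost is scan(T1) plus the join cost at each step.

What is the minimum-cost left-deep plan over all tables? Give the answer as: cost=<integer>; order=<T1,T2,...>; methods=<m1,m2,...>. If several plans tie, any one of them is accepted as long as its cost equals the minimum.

cost=5580; order=A,C,B; methods=nl_idx,hash

Selinger DP (subsets sized 1..n):
  {A}: scan cost=120, card=120
  {B}: scan cost=250, card=250
  {C}: scan cost=250, card=250
  {AB}: card=3000; try (A,hash)→2180, (B,merge)→3330, (A,merge)→3460, (B,hash)→4240, (A,nl_idx)→5000, (B,nl)→30120 …(+1); best=2180 via (A,hash)
  {AC}: card=250; try (C,nl_idx)→1330, (A,hash)→2180, (A,nl_idx)→2250, (C,merge)→3330, (A,merge)→3460, (C,hash)→4240 …(+2); best=1330 via (C,nl_idx)
  {ABC}: card=6250; try (B,hash)→5580, (B,merge)→5830, (C,hash)→9180, (C,nl_idx)→32430, (C,merge)→43430, (B,nl)→63830 …(+1); best=5580 via (B,hash)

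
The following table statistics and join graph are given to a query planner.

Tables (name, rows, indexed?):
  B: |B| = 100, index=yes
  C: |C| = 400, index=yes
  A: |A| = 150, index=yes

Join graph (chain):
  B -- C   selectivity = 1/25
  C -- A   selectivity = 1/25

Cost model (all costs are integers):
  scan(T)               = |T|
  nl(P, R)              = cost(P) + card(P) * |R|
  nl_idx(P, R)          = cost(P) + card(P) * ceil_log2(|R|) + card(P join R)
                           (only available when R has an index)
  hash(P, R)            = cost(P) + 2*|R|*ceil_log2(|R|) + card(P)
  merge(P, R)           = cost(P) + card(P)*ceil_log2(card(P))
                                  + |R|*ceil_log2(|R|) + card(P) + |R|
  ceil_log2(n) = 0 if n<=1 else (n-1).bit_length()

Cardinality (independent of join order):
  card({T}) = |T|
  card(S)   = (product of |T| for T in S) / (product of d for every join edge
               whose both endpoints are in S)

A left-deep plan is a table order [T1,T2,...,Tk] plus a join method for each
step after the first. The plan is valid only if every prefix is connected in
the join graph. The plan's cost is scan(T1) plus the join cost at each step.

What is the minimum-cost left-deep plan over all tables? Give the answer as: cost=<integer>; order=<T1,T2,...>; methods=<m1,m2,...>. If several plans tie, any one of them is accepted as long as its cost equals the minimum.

cost=6200; order=C,B,A; methods=hash,hash

Selinger DP (subsets sized 1..n):
  {B}: scan cost=100, card=100
  {C}: scan cost=400, card=400
  {A}: scan cost=150, card=150
  {BC}: card=1600; try (B,hash)→2200, (C,nl_idx)→2600, (B,nl_idx)→4800, (C,merge)→4900, (B,merge)→5200, (C,hash)→7400 …(+2); best=2200 via (B,hash)
  {AC}: card=2400; try (A,hash)→3200, (C,nl_idx)→3900, (C,merge)→5500, (A,merge)→5750, (A,nl_idx)→6000, (C,hash)→7500 …(+2); best=3200 via (A,hash)
  {ABC}: card=9600; try (A,hash)→6200, (B,hash)→7000, (A,merge)→22750, (A,nl_idx)→24600, (B,nl_idx)→29600, (B,merge)→35200 …(+2); best=6200 via (A,hash)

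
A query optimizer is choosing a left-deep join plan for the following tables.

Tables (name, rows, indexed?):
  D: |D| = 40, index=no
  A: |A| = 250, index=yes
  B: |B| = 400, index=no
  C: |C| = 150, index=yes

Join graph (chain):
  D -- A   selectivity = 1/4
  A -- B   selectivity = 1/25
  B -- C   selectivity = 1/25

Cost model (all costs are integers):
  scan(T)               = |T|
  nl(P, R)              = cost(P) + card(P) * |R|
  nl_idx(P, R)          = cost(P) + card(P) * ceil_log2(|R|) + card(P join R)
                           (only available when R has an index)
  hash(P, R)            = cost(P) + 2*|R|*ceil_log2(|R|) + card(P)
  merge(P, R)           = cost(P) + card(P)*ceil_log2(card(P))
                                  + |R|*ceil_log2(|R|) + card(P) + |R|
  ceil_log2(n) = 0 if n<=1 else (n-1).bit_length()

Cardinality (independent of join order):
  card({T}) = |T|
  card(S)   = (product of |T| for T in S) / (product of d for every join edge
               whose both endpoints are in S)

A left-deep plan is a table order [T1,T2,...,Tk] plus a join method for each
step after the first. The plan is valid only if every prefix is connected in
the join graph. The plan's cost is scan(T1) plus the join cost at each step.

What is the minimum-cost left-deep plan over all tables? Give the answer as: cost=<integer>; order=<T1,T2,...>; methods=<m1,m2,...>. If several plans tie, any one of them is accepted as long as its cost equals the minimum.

cost=34080; order=B,C,A,D; methods=hash,hash,hash

Selinger DP (subsets sized 1..n):
  {D}: scan cost=40, card=40
  {A}: scan cost=250, card=250
  {B}: scan cost=400, card=400
  {C}: scan cost=150, card=150
  {AD}: card=2500; try (D,hash)→980, (A,merge)→2570, (D,merge)→2780, (A,nl_idx)→2860, (A,hash)→4080, (A,nl)→10040 …(+1); best=980 via (D,hash)
  {AB}: card=4000; try (A,hash)→4800, (B,merge)→6500, (A,merge)→6650, (A,nl_idx)→7600, (B,hash)→7700, (B,nl)→100250 …(+1); best=4800 via (A,hash)
  {BC}: card=2400; try (C,hash)→3200, (B,merge)→5500, (C,merge)→5750, (C,nl_idx)→6000, (B,hash)→7500, (B,nl)→60150 …(+1); best=3200 via (C,hash)
  {ABD}: card=40000; try (D,hash)→9280, (B,hash)→10680, (B,merge)→37480, (D,merge)→57080, (D,nl)→164800, (B,nl)→1000980; best=9280 via (D,hash)
  {ABC}: card=24000; try (A,hash)→9600, (C,hash)→11200, (A,merge)→36650, (A,nl_idx)→46400, (C,merge)→58150, (C,nl_idx)→60800 …(+2); best=9600 via (A,hash)
  {ABCD}: card=240000; try (D,hash)→34080, (C,hash)→51680, (D,merge)→393880, (C,nl_idx)→569280, (C,merge)→690630, (D,nl)→969600 …(+1); best=34080 via (D,hash)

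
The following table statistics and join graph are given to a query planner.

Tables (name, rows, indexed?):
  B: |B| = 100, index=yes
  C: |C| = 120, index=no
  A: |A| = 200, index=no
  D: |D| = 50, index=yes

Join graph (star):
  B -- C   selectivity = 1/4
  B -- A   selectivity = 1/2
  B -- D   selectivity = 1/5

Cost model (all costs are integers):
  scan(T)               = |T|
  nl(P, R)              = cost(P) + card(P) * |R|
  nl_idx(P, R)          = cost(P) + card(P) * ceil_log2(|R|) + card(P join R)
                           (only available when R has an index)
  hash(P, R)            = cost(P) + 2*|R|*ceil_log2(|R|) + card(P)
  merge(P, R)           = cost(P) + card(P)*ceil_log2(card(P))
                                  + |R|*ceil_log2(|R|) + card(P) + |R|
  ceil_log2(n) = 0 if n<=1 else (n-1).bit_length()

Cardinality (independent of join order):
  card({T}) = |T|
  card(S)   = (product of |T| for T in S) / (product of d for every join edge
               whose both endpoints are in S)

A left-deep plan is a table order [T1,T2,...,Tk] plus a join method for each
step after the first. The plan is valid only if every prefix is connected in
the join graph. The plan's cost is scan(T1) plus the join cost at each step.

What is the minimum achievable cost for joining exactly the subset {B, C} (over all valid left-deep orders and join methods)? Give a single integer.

Selinger DP over subsets of {B,C}:
  {B}: scan cost=100, card=100
  {C}: scan cost=120, card=120
  {BC}: card=3000; try (B,hash)→1640, (C,merge)→1860, (C,hash)→1880, (B,merge)→1880, (B,nl_idx)→3960, (C,nl)→12100 …(+1); best=1640 via (B,hash)

1640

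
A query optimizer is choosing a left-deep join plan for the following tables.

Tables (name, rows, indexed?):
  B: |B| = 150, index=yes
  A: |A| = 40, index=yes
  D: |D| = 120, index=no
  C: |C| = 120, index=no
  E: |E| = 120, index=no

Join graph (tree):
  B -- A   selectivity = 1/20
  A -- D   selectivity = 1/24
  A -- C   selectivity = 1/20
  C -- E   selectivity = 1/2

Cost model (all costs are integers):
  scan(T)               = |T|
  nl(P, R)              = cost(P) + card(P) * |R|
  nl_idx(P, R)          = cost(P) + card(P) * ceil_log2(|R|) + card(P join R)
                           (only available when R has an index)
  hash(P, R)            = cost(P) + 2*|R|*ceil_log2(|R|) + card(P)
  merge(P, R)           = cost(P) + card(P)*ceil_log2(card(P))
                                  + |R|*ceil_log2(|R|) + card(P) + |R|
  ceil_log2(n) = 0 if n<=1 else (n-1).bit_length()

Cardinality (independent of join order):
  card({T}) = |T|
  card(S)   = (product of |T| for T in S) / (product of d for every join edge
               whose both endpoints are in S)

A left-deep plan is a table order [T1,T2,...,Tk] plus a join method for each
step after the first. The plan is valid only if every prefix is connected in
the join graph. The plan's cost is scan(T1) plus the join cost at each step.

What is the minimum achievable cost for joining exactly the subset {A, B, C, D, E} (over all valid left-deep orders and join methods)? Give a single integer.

16500

Selinger DP over subsets of {A,B,C,D,E}:
  {B}: scan cost=150, card=150
  {A}: scan cost=40, card=40
  {D}: scan cost=120, card=120
  {C}: scan cost=120, card=120
  {E}: scan cost=120, card=120
  {AB}: card=300; try (B,nl_idx)→660, (A,hash)→780, (A,nl_idx)→1350, (B,merge)→1670, (A,merge)→1780, (B,hash)→2480 …(+2); best=660 via (B,nl_idx)
  {AD}: card=200; try (A,hash)→720, (A,nl_idx)→1040, (D,merge)→1280, (A,merge)→1360, (D,hash)→1760, (D,nl)→4840 …(+1); best=720 via (A,hash)
  {AC}: card=240; try (A,hash)→720, (A,nl_idx)→1080, (C,merge)→1280, (A,merge)→1360, (C,hash)→1760, (C,nl)→4840 …(+1); best=720 via (A,hash)
  {CE}: card=7200; try (E,hash)→1920, (C,hash)→1920, (E,merge)→2040, (C,merge)→2040, (E,nl)→14520, (C,nl)→14520; best=1920 via (E,hash)
  {ABD}: card=1500; try (D,hash)→2640, (B,hash)→3320, (B,nl_idx)→3820, (B,merge)→3870, (D,merge)→4620, (B,nl)→30720 …(+1); best=2640 via (D,hash)
  {ABC}: card=1800; try (C,hash)→2640, (B,hash)→3360, (B,merge)→4230, (B,nl_idx)→4440, (C,merge)→4620, (C,nl)→36660 …(+1); best=2640 via (C,hash)
  {ACD}: card=1200; try (C,hash)→2600, (D,hash)→2640, (C,merge)→3480, (D,merge)→3840, (C,nl)→24720, (D,nl)→29520; best=2600 via (C,hash)
  {ACE}: card=14400; try (E,hash)→2640, (E,merge)→3840, (A,hash)→9600, (E,nl)→29520, (A,nl_idx)→59520, (A,merge)→103000 …(+1); best=2640 via (E,hash)
  {ABCD}: card=9000; try (C,hash)→5820, (D,hash)→6120, (B,hash)→6200, (B,merge)→18350, (B,nl_idx)→21200, (C,merge)→21600 …(+4); best=5820 via (C,hash)
  {ABCE}: card=108000; try (E,hash)→6120, (B,hash)→19440, (E,merge)→25200, (E,nl)→218640, (B,merge)→219990, (B,nl_idx)→225840 …(+1); best=6120 via (E,hash)
  {ACDE}: card=72000; try (E,hash)→5480, (E,merge)→17960, (D,hash)→18720, (E,nl)→146600, (D,merge)→219600, (D,nl)→1730640; best=5480 via (E,hash)
  {ABCDE}: card=540000; try (E,hash)→16500, (B,hash)→79880, (D,hash)→115800, (E,merge)→141780, (E,nl)→1085820, (B,nl_idx)→1121480 …(+4); best=16500 via (E,hash)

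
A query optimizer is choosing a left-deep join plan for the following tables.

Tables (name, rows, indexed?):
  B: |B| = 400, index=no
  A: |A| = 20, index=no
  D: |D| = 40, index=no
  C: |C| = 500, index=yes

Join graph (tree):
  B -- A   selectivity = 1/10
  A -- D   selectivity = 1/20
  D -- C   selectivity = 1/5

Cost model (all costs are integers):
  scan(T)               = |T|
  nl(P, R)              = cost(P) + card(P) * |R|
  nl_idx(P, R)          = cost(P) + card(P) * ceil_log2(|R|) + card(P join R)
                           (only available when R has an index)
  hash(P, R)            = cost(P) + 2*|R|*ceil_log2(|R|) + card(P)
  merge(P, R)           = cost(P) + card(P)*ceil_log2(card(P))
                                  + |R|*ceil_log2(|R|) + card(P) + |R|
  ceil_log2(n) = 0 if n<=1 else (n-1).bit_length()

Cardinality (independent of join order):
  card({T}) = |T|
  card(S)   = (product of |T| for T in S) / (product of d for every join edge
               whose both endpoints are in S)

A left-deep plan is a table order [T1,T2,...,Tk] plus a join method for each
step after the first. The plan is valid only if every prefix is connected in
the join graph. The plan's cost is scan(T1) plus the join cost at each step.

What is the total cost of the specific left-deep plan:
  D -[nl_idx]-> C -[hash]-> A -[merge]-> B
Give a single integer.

step 1: scan D: cost=40, card=40
step 2: join C via nl_idx
    card(P join C) = 40*500/(5) = 4000
    cost = 40 + 40*9 + 4000 = 4400
step 3: join A via hash
    card(P join A) = 4000*20/(20) = 4000
    cost = 4400 + 2*20*5 + 4000 = 8600
step 4: join B via merge
    card(P join B) = 4000*400/(10) = 160000
    cost = 8600 + 4000*12 + 400*9 + 4000 + 400 = 64600

64600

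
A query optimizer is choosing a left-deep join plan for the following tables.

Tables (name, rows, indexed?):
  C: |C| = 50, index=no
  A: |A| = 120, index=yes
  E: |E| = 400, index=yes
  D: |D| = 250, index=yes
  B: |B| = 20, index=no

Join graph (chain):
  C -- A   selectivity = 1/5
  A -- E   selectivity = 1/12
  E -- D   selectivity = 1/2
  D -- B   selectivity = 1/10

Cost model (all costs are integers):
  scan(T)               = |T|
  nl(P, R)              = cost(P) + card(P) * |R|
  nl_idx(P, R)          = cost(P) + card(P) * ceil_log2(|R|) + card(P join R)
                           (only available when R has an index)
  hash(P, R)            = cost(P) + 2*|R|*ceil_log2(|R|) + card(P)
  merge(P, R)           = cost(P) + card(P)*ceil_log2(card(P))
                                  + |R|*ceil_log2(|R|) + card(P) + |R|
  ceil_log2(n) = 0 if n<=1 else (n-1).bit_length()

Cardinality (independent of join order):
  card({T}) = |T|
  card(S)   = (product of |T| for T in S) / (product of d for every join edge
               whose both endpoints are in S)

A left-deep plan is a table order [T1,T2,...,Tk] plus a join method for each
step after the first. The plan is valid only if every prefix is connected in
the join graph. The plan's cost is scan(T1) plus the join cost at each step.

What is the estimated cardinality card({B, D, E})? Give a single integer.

100000

Tables in S: B(20), D(250), E(400)
Edges inside S: E-D(d=2), D-B(d=10)
numerator = 20 * 250 * 400 = 2000000
denominator = 2 * 10 = 20
card(S) = 2000000 / 20 = 100000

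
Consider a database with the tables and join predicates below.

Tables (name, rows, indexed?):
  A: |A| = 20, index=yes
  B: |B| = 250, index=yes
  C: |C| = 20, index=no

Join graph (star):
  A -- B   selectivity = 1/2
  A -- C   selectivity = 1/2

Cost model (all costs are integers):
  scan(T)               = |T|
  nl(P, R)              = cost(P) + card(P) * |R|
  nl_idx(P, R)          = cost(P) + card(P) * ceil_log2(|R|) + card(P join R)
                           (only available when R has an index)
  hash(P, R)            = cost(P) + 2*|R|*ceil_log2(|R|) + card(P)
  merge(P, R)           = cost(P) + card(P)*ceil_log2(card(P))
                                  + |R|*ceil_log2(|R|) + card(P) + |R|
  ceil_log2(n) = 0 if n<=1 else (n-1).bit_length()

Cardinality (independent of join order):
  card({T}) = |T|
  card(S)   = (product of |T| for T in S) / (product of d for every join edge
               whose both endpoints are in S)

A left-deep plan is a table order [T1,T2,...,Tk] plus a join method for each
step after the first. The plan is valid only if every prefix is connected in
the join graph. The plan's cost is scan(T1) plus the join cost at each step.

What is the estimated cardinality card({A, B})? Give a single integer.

2500

Tables in S: A(20), B(250)
Edges inside S: A-B(d=2)
numerator = 20 * 250 = 5000
denominator = 2 = 2
card(S) = 5000 / 2 = 2500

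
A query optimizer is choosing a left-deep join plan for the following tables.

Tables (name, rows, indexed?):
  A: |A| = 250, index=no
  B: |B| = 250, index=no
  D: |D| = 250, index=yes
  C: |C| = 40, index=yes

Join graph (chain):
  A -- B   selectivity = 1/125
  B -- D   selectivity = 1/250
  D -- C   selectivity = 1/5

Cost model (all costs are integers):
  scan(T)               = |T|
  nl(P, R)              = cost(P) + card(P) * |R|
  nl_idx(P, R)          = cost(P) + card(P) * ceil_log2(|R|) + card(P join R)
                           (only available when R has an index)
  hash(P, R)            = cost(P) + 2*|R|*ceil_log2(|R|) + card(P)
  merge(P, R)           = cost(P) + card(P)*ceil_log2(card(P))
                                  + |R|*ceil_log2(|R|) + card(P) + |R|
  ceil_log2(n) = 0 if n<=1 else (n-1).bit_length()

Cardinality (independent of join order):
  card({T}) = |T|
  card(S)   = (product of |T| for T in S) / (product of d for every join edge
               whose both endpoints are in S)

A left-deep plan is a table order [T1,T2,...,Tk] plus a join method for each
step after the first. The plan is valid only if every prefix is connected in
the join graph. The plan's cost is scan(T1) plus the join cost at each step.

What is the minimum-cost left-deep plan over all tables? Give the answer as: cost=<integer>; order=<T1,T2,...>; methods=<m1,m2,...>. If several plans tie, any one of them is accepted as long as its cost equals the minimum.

cost=7730; order=B,D,A,C; methods=nl_idx,hash,hash

Selinger DP (subsets sized 1..n):
  {A}: scan cost=250, card=250
  {B}: scan cost=250, card=250
  {D}: scan cost=250, card=250
  {C}: scan cost=40, card=40
  {AB}: card=500; try (B,hash)→4500, (A,hash)→4500, (B,merge)→4750, (A,merge)→4750, (B,nl)→62750, (A,nl)→62750; best=4500 via (B,hash)
  {BD}: card=250; try (D,nl_idx)→2500, (D,hash)→4500, (B,hash)→4500, (D,merge)→4750, (B,merge)→4750, (D,nl)→62750 …(+1); best=2500 via (D,nl_idx)
  {CD}: card=2000; try (C,hash)→980, (D,nl_idx)→2360, (D,merge)→2570, (C,merge)→2780, (C,nl_idx)→3750, (D,hash)→4080 …(+2); best=980 via (C,hash)
  {ABD}: card=500; try (A,hash)→6750, (A,merge)→7000, (D,hash)→9000, (D,nl_idx)→9000, (D,merge)→11750, (A,nl)→65000 …(+1); best=6750 via (A,hash)
  {BCD}: card=2000; try (C,hash)→3230, (C,merge)→5030, (C,nl_idx)→6000, (B,hash)→6980, (C,nl)→12500, (B,merge)→27230 …(+1); best=3230 via (C,hash)
  {ABCD}: card=4000; try (C,hash)→7730, (A,hash)→9230, (C,merge)→12030, (C,nl_idx)→13750, (C,nl)→26750, (A,merge)→29480 …(+1); best=7730 via (C,hash)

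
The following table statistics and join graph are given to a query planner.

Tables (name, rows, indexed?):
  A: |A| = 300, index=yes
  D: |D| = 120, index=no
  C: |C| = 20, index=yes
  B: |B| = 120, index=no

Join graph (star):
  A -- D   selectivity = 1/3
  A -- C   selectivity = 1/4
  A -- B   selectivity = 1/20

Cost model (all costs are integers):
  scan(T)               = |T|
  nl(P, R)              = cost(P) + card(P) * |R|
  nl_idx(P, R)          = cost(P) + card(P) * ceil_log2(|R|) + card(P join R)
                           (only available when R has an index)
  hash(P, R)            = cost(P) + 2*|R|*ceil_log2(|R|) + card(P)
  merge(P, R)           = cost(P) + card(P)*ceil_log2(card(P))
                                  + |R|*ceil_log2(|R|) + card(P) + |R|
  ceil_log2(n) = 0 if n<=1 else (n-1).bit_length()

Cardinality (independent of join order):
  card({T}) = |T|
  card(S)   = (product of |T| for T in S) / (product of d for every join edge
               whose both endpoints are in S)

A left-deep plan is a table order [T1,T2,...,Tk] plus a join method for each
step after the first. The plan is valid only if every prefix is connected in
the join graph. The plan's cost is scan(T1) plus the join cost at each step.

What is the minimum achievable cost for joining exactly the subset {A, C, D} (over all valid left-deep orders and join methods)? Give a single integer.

3980

Selinger DP over subsets of {A,C,D}:
  {A}: scan cost=300, card=300
  {D}: scan cost=120, card=120
  {C}: scan cost=20, card=20
  {AD}: card=12000; try (D,hash)→2280, (A,merge)→4080, (D,merge)→4260, (A,hash)→5640, (A,nl_idx)→13200, (A,nl)→36120 …(+1); best=2280 via (D,hash)
  {AC}: card=1500; try (C,hash)→800, (A,nl_idx)→1700, (A,merge)→3140, (C,nl_idx)→3300, (C,merge)→3420, (A,hash)→5440 …(+2); best=800 via (C,hash)
  {ACD}: card=60000; try (D,hash)→3980, (C,hash)→14480, (D,merge)→19760, (C,nl_idx)→122280, (D,nl)→180800, (C,merge)→182400 …(+1); best=3980 via (D,hash)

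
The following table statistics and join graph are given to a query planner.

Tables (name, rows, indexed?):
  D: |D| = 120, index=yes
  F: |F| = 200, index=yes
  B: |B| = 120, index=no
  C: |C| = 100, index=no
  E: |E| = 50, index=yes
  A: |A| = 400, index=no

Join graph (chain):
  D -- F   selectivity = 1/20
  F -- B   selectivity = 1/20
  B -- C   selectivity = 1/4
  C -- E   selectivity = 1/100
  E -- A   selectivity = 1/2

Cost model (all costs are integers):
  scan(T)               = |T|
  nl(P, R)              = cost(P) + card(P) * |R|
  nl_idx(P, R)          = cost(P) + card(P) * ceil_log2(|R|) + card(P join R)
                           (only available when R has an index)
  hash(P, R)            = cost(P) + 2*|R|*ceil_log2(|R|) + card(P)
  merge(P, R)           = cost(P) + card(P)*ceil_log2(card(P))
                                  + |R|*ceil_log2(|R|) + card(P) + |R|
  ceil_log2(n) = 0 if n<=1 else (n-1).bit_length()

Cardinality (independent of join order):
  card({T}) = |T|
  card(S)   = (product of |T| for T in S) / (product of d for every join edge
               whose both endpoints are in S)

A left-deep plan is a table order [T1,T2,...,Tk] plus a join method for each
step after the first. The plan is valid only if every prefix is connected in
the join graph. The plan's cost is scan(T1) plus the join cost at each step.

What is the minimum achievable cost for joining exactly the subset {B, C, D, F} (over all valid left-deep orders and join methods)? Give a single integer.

Selinger DP over subsets of {B,C,D,F}:
  {D}: scan cost=120, card=120
  {F}: scan cost=200, card=200
  {B}: scan cost=120, card=120
  {C}: scan cost=100, card=100
  {DF}: card=1200; try (D,hash)→2080, (F,nl_idx)→2280, (D,nl_idx)→2800, (F,merge)→2880, (D,merge)→2960, (F,hash)→3440 …(+2); best=2080 via (D,hash)
  {BF}: card=1200; try (B,hash)→2080, (F,nl_idx)→2280, (F,merge)→2880, (B,merge)→2960, (F,hash)→3440, (F,nl)→24120 …(+1); best=2080 via (B,hash)
  {BC}: card=3000; try (C,hash)→1640, (B,merge)→1860, (C,merge)→1880, (B,hash)→1880, (B,nl)→12100, (C,nl)→12120; best=1640 via (C,hash)
  {BDF}: card=7200; try (D,hash)→4960, (B,hash)→4960, (D,merge)→17440, (B,merge)→17440, (D,nl_idx)→17680, (D,nl)→146080 …(+1); best=4960 via (D,hash)
  {BCF}: card=30000; try (C,hash)→4680, (F,hash)→7840, (C,merge)→17280, (F,merge)→42440, (F,nl_idx)→55640, (C,nl)→122080 …(+1); best=4680 via (C,hash)
  {BCDF}: card=180000; try (C,hash)→13560, (D,hash)→36360, (C,merge)→106560, (D,nl_idx)→394680, (D,merge)→485640, (C,nl)→724960 …(+1); best=13560 via (C,hash)

13560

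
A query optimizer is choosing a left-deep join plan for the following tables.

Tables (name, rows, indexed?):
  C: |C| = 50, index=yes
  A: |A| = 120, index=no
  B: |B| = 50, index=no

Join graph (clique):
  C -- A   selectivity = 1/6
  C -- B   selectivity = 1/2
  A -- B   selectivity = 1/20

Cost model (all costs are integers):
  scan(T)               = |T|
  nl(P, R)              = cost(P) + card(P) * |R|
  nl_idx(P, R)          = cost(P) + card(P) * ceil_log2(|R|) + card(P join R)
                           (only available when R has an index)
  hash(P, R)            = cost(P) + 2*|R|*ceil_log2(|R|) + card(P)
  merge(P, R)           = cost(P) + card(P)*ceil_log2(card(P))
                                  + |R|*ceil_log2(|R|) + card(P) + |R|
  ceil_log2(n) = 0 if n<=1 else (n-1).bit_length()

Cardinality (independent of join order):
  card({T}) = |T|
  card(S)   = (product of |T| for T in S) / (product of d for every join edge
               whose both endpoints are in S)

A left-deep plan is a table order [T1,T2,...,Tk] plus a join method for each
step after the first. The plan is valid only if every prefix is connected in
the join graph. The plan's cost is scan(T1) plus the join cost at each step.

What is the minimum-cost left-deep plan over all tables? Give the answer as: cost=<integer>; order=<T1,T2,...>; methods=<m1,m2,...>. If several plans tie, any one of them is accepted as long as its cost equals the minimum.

cost=1740; order=A,B,C; methods=hash,hash

Selinger DP (subsets sized 1..n):
  {C}: scan cost=50, card=50
  {A}: scan cost=120, card=120
  {B}: scan cost=50, card=50
  {AC}: card=1000; try (C,hash)→840, (A,merge)→1360, (C,merge)→1430, (A,hash)→1780, (C,nl_idx)→1840, (A,nl)→6050 …(+1); best=840 via (C,hash)
  {BC}: card=1250; try (C,hash)→700, (B,hash)→700, (C,merge)→750, (B,merge)→750, (C,nl_idx)→1600, (C,nl)→2550 …(+1); best=700 via (C,hash)
  {AB}: card=300; try (B,hash)→840, (A,merge)→1360, (B,merge)→1430, (A,hash)→1780, (A,nl)→6050, (B,nl)→6120; best=840 via (B,hash)
  {ABC}: card=1250; try (C,hash)→1740, (B,hash)→2440, (A,hash)→3630, (C,nl_idx)→3890, (C,merge)→4190, (B,merge)→12190 …(+4); best=1740 via (C,hash)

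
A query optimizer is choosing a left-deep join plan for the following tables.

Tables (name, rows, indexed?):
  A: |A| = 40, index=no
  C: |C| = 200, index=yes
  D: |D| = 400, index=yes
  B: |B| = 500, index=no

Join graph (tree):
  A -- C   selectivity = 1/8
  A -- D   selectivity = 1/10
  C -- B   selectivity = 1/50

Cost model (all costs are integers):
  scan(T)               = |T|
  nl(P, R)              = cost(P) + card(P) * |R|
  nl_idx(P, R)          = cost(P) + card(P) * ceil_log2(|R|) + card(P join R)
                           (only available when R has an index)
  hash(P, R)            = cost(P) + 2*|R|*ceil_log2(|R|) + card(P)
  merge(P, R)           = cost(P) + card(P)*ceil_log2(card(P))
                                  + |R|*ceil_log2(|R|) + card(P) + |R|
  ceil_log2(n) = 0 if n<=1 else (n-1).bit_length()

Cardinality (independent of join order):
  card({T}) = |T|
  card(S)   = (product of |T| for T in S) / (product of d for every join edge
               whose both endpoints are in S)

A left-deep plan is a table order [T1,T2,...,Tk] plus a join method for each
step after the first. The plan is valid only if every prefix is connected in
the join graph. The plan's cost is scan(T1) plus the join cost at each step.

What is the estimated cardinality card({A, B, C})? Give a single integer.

Tables in S: A(40), B(500), C(200)
Edges inside S: A-C(d=8), C-B(d=50)
numerator = 40 * 500 * 200 = 4000000
denominator = 8 * 50 = 400
card(S) = 4000000 / 400 = 10000

10000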